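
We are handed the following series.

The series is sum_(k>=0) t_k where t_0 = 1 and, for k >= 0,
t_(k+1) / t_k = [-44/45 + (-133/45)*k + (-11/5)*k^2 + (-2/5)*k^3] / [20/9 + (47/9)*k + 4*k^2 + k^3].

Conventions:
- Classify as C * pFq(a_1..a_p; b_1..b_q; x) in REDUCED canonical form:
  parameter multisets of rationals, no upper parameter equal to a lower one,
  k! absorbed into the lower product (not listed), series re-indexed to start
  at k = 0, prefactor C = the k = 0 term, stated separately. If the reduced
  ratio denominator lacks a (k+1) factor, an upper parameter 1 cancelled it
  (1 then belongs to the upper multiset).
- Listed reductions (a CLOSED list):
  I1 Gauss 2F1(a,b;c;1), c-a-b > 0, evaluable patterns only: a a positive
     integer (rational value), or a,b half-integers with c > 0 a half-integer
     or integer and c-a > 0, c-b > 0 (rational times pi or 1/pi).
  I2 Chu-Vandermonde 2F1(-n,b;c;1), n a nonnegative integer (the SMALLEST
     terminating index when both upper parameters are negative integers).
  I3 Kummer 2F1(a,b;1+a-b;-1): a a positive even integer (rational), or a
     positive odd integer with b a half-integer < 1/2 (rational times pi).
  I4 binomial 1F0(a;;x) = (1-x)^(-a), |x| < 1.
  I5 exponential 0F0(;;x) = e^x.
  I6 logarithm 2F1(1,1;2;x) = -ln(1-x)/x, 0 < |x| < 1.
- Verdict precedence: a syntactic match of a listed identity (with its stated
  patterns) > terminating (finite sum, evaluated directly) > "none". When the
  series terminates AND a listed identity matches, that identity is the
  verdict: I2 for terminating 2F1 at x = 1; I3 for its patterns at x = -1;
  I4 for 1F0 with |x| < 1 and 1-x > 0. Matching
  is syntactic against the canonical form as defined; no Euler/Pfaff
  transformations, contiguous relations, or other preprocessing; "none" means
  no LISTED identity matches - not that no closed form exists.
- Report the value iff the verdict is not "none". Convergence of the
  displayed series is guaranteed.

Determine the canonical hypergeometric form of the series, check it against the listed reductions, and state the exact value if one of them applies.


The tell: with t_0 = 1, the parameter 4/3 appears in both the upper and lower lists and cancels.
Consecutive-term ratio: r(k) = (-2/5) * (k+1/2) (k+11/3) / [(k+5/3) (k+1)] - poly over poly, x = (-2/5) from leading terms; C = 1 at k = 0.

Classification (C = 1): 2F1 with upper {1/2, 11/3}, lower {5/3}, argument x = -2/5. Verdict: none. No listed pattern accepts 2F1(1/2, 11/3; 5/3; -2/5).


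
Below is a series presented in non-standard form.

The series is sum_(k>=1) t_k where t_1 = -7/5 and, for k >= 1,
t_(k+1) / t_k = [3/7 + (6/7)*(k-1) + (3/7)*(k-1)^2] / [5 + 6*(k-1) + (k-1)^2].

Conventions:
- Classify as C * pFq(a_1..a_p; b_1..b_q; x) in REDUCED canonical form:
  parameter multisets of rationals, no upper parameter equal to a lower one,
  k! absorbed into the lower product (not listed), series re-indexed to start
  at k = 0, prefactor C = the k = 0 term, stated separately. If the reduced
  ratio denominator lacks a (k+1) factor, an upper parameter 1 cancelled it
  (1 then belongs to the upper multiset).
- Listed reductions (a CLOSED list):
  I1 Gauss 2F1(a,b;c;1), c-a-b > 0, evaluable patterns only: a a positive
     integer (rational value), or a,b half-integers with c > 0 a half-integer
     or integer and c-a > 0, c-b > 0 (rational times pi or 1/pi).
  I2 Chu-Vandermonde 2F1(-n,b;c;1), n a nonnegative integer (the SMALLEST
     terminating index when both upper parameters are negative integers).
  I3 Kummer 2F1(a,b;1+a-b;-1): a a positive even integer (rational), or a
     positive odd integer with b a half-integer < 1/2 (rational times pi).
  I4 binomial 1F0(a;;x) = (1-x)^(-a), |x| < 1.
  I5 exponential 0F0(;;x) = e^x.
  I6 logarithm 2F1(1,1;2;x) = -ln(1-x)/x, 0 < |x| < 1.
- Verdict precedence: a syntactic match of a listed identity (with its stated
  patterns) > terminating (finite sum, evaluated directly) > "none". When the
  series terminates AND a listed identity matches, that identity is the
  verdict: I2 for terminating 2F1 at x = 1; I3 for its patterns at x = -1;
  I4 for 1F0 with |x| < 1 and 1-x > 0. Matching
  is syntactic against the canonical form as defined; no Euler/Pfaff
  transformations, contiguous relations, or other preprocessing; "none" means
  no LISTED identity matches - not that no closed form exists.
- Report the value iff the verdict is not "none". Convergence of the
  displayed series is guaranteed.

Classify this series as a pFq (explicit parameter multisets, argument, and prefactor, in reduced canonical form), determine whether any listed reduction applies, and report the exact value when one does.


Key step: t_0 = -7/5 here, and factor the ratio over Q (C = -7/5, x = 3/7): negated roots = parameters.
Term ratio: r(k) = (3/7) * (k+1) (k+1) / [(k+5) (k+1)] - rational in k. x = (3/7); t_0 = -7/5; negate the roots.

With C = -7/5: the canonical form is 2F1(1, 1; 5; 3/7). Verdict: none (x = 3/7): each listed identity misses the multisets {1, 1} ; {5}.


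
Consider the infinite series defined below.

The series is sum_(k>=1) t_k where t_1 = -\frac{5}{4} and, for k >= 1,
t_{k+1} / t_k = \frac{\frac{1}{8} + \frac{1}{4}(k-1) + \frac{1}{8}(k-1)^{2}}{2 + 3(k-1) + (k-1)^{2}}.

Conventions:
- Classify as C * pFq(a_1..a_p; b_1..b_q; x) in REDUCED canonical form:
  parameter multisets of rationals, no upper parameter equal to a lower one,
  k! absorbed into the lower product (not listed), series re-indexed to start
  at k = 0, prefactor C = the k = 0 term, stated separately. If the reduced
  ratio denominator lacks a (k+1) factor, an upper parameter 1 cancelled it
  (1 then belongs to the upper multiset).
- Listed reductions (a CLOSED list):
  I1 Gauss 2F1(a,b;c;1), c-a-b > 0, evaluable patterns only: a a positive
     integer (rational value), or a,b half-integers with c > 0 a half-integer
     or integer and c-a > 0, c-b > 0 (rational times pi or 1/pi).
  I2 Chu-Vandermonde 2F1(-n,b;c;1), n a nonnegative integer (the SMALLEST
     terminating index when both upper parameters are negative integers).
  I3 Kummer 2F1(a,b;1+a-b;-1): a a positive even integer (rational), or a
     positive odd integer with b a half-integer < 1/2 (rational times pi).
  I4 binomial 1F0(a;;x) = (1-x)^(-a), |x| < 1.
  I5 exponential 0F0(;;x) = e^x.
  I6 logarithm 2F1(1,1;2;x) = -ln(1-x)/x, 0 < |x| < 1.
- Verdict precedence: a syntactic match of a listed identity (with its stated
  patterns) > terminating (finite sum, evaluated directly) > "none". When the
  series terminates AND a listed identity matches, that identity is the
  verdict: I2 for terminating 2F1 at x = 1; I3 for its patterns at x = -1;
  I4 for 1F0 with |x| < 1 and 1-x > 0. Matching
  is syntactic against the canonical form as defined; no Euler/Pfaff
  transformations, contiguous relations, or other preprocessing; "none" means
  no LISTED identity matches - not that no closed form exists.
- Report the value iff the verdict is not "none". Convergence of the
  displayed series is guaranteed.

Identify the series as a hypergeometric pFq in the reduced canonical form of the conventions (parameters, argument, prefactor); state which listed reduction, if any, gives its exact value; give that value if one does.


With C = -\frac{5}{4}: the canonical form is 2F1(1, 1; 2; \frac{1}{8}). Verdict: the I6 logarithm reduction fires (the logarithm: parameters (1,1;2), x = \frac{1}{8}). Hence: 10 \cdot \ln\left(\frac{7}{8}\right).

First insight: t_0 being -\frac{5}{4}, roots of the ratio polynomials (C = -5/4) are the negated parameters.
Term ratio: r(k) = \frac{1}{8} * (k+1) (k+1) / [(k+2) (k+1)] - rational in k, leading ratio \frac{1}{8}; with t_0 = -\frac{5}{4}, classification follows.


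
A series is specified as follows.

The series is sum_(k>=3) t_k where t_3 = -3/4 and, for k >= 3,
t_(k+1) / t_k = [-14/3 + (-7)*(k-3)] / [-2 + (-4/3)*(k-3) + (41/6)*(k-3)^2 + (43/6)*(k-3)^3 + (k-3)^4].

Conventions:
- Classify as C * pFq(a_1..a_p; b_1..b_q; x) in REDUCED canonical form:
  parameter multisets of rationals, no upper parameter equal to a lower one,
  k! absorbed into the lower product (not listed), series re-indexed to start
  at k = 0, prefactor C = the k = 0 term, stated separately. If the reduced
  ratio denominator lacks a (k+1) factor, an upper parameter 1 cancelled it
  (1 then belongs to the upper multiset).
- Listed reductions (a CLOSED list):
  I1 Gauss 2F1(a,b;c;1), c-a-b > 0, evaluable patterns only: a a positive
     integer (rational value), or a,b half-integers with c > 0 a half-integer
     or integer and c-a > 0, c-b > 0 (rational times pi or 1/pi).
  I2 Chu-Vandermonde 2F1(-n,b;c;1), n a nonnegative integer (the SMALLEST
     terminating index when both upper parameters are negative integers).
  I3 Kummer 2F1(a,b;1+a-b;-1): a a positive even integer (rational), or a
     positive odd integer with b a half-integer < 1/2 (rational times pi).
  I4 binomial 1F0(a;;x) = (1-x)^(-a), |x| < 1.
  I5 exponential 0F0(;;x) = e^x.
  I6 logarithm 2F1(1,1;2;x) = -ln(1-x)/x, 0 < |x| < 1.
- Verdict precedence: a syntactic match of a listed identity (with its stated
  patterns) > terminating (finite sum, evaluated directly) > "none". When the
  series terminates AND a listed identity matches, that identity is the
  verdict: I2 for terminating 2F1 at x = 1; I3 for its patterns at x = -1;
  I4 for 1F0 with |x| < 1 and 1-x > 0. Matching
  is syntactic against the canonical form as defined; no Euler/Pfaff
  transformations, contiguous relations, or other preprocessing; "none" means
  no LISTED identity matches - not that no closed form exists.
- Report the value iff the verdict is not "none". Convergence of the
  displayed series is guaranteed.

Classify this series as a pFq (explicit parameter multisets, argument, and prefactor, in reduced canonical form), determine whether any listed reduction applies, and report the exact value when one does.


Key step: t_0 = -3/4 here, and factor the ratio over Q (C = -3/4): negated roots = parameters.
Step ratio: r(k) = (-7) * 1 / [(k-1/2) (k+6) (k+1)] - poly over poly, x = (-7) from leading terms; C = -3/4 at k = 0.

Reduced: x = -7, 0F2, upper = {-}, lower = {-1/2, 6}, C = -3/4. Verdict: none. A 0F2 with upper {-} fits none of I1-I6 at x = -7; the sum runs forever.


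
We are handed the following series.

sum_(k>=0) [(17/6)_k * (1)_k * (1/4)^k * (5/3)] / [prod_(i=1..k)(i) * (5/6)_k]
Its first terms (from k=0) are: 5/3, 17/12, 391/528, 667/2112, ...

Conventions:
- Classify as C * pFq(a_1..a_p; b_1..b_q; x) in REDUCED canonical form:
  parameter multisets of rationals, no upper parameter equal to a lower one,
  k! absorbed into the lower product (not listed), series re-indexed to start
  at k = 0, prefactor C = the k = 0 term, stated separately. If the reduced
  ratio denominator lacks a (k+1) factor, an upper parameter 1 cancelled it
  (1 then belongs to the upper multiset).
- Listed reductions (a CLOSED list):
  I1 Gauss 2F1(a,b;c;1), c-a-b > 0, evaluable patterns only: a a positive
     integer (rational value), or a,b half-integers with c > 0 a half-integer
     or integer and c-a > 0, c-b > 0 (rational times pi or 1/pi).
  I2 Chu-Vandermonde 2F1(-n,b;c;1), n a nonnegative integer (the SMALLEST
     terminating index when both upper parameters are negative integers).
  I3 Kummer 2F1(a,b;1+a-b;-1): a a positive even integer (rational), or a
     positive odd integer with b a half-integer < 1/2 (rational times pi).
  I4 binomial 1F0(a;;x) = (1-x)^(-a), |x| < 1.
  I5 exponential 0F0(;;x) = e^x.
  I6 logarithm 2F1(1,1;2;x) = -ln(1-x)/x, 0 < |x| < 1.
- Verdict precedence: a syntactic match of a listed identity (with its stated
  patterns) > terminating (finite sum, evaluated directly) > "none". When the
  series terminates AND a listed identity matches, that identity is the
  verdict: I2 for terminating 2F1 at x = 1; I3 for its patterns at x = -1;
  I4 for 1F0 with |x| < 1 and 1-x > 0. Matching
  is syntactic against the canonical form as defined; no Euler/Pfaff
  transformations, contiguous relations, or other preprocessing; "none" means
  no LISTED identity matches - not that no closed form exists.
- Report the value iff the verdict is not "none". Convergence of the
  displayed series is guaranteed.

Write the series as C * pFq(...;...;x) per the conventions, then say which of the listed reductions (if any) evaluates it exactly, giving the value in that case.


With C = 5/3: the canonical form is 2F1(1, 17/6; 5/6; 1/4). Verdict: none here - no I1-I6 shape fits x = 1/4 with lower {5/6}.

Structural cue: from the first term 5/3: the product of the first k integers (C = 5/3) is k!.
Ratio: r(k) = (1/4) * (k+1) (k+17/6) / [(k+5/6) (k+1)] - poly over poly, x = (1/4) from leading terms; C = 5/3 at k = 0.


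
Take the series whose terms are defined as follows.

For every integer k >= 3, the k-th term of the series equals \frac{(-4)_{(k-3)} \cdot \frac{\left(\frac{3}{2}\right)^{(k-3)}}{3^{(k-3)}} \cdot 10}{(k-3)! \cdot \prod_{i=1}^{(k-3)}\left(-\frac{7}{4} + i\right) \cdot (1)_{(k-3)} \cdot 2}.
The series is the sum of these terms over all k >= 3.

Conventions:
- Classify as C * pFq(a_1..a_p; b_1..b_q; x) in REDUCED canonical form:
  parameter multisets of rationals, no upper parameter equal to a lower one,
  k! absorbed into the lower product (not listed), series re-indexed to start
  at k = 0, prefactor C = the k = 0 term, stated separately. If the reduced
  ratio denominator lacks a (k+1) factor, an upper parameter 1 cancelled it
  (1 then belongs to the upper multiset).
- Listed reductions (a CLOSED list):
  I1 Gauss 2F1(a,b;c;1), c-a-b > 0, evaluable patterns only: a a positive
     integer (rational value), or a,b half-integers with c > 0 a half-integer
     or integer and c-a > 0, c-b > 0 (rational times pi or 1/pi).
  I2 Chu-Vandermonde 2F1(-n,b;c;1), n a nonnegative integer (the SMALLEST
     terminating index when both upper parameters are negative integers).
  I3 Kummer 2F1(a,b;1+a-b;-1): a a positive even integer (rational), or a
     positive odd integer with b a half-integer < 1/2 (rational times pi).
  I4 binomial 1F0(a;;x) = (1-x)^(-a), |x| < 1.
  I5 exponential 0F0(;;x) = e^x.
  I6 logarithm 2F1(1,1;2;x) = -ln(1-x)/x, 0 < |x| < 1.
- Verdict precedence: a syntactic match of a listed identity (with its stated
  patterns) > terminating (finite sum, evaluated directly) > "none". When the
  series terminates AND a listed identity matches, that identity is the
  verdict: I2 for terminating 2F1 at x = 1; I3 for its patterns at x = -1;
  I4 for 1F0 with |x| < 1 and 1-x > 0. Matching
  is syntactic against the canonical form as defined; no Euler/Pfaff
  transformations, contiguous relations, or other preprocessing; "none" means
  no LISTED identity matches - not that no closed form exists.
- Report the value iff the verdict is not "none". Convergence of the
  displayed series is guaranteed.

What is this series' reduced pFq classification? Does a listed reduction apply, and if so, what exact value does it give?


At argument \frac{1}{2}: a 1F2 with upper {-4}, lower {-\frac{3}{4}, 1}, scaled by C = 5. Verdict: terminating - the sum ends at index 4 because -4 is a negative integer; exact evaluation follows. Exact value: \frac{7}{81}.

First insight: x = \frac{1}{2} and the two k-th powers (C = 5) combine into one argument.
Step ratio: r(k) = \frac{1}{2} * (k-4) / [(k-\frac{3}{4}) (k+1) (k+1)] ; factor over Q: parameters, x = \frac{1}{2}, and C = 5.


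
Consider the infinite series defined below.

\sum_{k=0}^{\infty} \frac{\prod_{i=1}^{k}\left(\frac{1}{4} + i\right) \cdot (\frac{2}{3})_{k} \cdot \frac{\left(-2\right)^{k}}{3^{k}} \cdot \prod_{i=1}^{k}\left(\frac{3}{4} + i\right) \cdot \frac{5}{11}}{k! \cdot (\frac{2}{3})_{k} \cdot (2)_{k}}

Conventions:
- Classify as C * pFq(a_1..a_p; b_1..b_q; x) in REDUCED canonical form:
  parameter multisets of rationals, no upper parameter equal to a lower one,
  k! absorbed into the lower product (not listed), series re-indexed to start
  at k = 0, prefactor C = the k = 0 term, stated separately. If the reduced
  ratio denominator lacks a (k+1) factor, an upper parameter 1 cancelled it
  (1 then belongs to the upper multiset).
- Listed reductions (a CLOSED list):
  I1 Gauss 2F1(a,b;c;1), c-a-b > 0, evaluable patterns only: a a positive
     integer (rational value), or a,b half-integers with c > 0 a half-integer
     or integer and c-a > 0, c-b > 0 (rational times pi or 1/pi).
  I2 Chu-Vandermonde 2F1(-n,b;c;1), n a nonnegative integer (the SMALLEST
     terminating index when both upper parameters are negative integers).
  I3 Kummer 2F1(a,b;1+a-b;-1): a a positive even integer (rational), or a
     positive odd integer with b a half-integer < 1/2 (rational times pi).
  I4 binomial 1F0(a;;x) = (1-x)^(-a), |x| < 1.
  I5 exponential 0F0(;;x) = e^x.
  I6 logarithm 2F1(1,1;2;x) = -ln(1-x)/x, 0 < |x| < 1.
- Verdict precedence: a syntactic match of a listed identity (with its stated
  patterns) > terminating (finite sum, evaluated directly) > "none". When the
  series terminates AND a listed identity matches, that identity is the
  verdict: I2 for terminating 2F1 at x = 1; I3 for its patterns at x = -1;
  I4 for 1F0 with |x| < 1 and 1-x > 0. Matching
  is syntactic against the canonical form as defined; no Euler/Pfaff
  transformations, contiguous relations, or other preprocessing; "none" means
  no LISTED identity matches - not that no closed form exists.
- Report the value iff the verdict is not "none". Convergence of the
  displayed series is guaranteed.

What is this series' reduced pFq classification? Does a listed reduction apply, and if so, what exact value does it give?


Structural cue: with t_0 = \frac{5}{11}, the parameter 2/3 appears in both the upper and lower lists and cancels.
Consecutive-term ratio: r(k) = -\frac{2}{3} * (k+\frac{5}{4}) (k+\frac{7}{4}) / [(k+2) (k+1)] - poly over poly, x = -\frac{2}{3} from leading terms; C = \frac{5}{11} at k = 0.

Classification (C = \frac{5}{11}): 2F1 with upper {\frac{5}{4}, \frac{7}{4}}, lower {2}, argument x = -\frac{2}{3}. Verdict: none. A 2F1 with upper {\frac{5}{4}, \frac{7}{4}} fits none of I1-I6 at x = -\frac{2}{3}; the sum runs forever.


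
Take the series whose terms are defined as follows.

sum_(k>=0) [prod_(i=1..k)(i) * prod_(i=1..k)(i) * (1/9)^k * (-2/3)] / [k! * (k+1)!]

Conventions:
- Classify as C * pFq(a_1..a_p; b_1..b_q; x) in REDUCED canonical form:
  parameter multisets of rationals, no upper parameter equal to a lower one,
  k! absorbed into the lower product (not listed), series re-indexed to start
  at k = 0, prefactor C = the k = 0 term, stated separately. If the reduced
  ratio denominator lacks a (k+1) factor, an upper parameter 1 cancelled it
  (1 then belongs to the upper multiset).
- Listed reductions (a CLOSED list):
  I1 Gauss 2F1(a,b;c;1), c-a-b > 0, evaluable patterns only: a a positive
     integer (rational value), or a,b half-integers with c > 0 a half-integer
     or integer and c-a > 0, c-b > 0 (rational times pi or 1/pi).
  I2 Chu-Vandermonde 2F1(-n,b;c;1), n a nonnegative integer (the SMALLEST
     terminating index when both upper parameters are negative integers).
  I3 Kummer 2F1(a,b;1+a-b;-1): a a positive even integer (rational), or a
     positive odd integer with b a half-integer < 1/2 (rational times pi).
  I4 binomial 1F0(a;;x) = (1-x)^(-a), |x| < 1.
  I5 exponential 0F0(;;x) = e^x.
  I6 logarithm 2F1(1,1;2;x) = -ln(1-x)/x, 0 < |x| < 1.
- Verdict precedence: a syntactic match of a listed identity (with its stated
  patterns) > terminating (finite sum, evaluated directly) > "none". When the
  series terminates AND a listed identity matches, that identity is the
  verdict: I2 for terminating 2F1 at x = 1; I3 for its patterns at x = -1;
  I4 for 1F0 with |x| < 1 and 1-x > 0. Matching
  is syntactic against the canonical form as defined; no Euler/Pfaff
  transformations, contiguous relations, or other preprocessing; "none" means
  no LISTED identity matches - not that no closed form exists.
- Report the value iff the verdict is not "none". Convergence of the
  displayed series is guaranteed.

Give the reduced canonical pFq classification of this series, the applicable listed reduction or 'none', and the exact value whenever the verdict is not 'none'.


At argument 1/9: a 2F1 with upper {1, 1}, lower {2}, scaled by C = -2/3. Verdict: this is the logarithmic series (I6) (the logarithm: parameters (1,1;2), x = 1/9). Value: 6 * ln(8/9).

First insight: x = (1/9) and the denominator's factorial ratio (C = -2/3) is a lower Pochhammer.
Consecutive-term ratio: r(k) = (1/9) * (k+1) (k+1) / [(k+2) (k+1)] - rational; roots negated = parameters, x = (1/9), C = -2/3.


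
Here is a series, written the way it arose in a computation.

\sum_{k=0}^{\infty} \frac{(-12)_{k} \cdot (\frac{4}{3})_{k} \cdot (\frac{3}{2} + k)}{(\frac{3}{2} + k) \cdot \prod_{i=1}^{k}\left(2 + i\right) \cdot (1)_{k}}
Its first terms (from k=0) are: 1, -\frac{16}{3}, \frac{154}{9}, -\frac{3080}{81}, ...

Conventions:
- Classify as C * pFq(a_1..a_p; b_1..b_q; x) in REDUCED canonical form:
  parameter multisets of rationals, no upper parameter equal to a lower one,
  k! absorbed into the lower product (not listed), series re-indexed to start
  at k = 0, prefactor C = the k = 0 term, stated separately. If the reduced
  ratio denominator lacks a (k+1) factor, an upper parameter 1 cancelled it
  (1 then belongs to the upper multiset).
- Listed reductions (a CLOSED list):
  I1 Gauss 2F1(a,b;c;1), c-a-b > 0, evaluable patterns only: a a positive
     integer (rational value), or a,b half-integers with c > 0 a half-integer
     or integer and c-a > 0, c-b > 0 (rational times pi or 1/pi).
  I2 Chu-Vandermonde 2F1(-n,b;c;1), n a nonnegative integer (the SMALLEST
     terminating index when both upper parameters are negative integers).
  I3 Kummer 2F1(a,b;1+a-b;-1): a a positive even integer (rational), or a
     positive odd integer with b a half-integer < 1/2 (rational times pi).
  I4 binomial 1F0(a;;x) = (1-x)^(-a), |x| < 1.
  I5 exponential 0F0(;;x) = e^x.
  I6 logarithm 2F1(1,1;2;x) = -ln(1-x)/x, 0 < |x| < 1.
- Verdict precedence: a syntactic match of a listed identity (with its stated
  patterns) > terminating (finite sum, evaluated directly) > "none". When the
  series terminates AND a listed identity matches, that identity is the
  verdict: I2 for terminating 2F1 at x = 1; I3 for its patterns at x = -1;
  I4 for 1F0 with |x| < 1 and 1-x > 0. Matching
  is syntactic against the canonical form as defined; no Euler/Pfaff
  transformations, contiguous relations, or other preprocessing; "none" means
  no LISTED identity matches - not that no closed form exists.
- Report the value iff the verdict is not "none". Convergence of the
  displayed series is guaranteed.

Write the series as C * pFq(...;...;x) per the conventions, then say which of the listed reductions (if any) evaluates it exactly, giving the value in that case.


The series (x = 1) is 2F1: upper {-12, \frac{4}{3}}, lower {3}, prefactor 1. Verdict: the Chu-Vandermonde identity I2 matches (terminating 2F1 at x = 1 with n = 12, b = 4/3, c = 3). Hence: \frac{8617640}{129140163}.

Key observation: from the first term 1: striking the common factor k + 3/2 reduces the term (prefactor 1).
Consecutive-term ratio: r(k) = 1 * (k-12) (k+\frac{4}{3}) / [(k+3) (k+1)] - rational in k, leading ratio 1; with t_0 = 1, classification follows.


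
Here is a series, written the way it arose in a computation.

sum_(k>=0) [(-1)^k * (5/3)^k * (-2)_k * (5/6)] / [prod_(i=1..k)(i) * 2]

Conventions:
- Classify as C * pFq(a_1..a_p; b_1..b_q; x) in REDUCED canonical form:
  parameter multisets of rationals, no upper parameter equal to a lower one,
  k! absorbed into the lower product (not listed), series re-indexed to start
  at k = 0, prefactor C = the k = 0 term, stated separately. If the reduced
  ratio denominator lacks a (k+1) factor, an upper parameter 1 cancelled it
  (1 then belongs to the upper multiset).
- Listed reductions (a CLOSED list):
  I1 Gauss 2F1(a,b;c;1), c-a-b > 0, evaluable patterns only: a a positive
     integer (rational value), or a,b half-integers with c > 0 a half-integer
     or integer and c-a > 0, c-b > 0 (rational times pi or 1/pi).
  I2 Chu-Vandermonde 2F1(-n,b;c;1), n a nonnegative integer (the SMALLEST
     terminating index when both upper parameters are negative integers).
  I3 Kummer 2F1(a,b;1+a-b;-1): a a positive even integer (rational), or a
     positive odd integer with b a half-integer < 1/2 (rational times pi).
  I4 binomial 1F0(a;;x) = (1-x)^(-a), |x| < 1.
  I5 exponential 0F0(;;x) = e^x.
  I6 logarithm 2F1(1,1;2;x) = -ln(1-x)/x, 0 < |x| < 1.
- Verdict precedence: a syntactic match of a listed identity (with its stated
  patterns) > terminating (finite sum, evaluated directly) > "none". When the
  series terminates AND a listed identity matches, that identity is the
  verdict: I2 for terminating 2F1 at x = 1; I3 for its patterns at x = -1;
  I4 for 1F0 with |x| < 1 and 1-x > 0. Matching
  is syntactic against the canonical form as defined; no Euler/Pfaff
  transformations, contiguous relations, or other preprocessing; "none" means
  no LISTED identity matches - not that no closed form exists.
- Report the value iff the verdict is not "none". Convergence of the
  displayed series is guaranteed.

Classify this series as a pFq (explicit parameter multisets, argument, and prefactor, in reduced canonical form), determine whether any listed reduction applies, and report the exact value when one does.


Canonical form: C = 5/12 times 1F0 with upper {-2}, lower {-}, x = -5/3. Verdict: terminating. With -2 upstairs the series is a 3-term polynomial sum; evaluated term by term. Value: 80/27.

Key observation: with t_0 = 5/12, the product of the first k integers (C = 5/12, x = -5/3) is k!.
Consecutive-term ratio: r(k) = (-5/3) * (k-2) / [(k+1)] ; factor over Q: parameters, x = (-5/3), and C = 5/12.


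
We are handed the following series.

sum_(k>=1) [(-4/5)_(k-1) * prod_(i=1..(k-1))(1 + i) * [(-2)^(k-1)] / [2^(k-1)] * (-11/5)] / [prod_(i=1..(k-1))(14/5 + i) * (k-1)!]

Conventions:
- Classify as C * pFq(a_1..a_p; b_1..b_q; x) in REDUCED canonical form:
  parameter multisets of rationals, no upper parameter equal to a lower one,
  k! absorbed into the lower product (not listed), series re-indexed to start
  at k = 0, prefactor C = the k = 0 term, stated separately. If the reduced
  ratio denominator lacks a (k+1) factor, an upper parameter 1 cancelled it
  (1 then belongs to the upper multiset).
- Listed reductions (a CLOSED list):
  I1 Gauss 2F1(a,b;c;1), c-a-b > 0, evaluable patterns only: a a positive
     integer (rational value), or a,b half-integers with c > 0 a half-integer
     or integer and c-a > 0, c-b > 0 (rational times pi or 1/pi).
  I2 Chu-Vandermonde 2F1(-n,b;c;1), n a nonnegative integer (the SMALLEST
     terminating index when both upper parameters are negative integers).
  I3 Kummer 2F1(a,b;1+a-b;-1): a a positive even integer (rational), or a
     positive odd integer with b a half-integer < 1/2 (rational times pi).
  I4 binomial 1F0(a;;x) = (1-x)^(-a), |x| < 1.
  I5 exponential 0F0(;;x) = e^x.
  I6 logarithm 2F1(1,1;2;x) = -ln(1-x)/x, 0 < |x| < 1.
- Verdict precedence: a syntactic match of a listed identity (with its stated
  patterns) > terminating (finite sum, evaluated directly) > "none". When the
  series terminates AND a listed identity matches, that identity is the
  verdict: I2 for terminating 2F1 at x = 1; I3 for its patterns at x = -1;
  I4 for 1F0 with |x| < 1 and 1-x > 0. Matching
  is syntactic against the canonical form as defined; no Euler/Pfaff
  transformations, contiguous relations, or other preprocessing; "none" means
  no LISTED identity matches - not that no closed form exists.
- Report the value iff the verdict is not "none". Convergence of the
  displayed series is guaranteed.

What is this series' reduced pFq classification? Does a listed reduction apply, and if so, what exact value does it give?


With C = -11/5: the canonical form is 2F1(-4/5, 2; 19/5; -1). Verdict: the Kummer evaluation I3 fires (x = -1; c = 19/5 equals 1+a-b for upper {-4/5, 2}: listed pattern). Its exact value is -77/25.

Structural cue: from the first term -11/5: the two k-th powers (prefactor -11/5) combine into one argument.
Consecutive-term ratio: r(k) = (-1) * (k-4/5) (k+2) / [(k+19/5) (k+1)] - rational in k. x = (-1); t_0 = -11/5; negate the roots.


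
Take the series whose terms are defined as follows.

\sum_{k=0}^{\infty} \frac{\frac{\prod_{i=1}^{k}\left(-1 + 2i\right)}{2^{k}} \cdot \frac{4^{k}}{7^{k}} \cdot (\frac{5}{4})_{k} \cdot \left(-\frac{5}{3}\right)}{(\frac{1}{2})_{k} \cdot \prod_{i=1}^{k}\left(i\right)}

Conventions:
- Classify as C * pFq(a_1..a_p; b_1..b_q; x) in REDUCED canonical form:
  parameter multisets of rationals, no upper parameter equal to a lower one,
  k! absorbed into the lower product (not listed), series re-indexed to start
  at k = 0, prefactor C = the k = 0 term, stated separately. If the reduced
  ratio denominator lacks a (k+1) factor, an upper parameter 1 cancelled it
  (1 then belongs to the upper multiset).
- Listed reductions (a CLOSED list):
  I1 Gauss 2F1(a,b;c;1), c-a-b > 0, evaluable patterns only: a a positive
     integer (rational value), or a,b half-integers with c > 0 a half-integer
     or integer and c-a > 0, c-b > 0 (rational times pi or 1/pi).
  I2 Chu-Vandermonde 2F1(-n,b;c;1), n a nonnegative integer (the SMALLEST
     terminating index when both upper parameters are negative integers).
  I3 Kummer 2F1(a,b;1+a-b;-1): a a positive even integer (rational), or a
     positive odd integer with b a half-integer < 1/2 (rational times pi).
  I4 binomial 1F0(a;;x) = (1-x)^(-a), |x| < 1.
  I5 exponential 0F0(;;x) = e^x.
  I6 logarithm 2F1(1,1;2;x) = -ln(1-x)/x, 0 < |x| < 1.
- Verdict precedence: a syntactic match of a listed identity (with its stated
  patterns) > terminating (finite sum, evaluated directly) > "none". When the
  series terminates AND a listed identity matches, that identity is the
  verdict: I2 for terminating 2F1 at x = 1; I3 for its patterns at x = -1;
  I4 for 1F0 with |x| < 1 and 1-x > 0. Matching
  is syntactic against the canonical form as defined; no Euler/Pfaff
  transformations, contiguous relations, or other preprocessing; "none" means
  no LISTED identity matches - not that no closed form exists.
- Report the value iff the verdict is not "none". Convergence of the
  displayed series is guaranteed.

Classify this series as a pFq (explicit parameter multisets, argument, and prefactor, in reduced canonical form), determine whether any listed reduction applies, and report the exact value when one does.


Structural cue: t_0 being -\frac{5}{3}, the parameter 1/2 appears in both the upper and lower lists and cancels.
Term ratio: r(k) = \frac{4}{7} * (k+\frac{5}{4}) / [(k+1)] ; factor over Q: parameters, x = \frac{4}{7}, and C = -\frac{5}{3}.

The series (x = \frac{4}{7}) is 1F0: upper {\frac{5}{4}}, lower {-}, prefactor -\frac{5}{3}. Verdict at x = \frac{4}{7}: the binomial series (I4) matches (the 1F0 binomial series: exponent -5/4, x = \frac{4}{7}). Value: \left(-\frac{5}{3}\right) \cdot \left(\frac{3}{7}\right)^{-\frac{5}{4}}.


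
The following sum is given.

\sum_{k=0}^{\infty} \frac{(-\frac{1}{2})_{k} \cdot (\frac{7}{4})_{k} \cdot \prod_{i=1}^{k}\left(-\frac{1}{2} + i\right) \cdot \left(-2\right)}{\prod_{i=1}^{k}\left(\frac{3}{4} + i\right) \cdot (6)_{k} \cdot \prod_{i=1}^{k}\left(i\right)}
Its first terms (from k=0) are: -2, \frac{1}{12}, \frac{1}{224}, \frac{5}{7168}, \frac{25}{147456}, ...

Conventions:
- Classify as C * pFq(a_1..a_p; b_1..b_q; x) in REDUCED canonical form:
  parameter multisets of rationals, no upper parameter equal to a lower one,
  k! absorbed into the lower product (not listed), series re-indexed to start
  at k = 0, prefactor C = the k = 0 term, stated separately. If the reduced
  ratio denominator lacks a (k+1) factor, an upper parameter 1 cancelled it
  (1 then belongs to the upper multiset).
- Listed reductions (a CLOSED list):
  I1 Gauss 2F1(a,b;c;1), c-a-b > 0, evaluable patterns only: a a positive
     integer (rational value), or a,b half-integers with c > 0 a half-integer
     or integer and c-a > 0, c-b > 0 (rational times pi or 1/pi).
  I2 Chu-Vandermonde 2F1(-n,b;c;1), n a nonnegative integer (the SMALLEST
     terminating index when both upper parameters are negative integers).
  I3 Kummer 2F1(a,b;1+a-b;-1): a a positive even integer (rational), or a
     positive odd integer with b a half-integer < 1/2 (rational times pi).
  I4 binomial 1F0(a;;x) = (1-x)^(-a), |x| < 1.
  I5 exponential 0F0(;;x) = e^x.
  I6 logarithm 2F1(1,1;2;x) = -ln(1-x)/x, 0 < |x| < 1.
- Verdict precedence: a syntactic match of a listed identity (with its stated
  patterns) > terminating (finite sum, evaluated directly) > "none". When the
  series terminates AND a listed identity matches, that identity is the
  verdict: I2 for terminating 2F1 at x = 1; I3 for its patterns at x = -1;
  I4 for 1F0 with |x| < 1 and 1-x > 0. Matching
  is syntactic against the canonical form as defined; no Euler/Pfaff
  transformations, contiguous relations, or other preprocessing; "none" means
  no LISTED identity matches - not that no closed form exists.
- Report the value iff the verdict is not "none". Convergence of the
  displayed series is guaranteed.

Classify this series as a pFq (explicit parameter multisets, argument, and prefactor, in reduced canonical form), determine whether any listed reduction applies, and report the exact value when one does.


First insight: t_0 = -2 here, and the running product (C = -2, x = 1) telescopes to a rising factorial.
Step ratio: r(k) = 1 * (k-\frac{1}{2}) (k+\frac{1}{2}) / [(k+6) (k+1)] - rational; roots negated = parameters, x = 1, C = -2.

x = 1 here; the reduced form reads 2F1, upper {-\frac{1}{2}, \frac{1}{2}}, lower {6}, C = -2. Verdict (x = 1): Gauss's theorem I1 (half-integer case) applies (x = 1; upper {-\frac{1}{2}, \frac{1}{2}} half-integers, c = 6 in the evaluable pattern). Sum: \left(-\frac{262144}{43659}\right) / \pi.


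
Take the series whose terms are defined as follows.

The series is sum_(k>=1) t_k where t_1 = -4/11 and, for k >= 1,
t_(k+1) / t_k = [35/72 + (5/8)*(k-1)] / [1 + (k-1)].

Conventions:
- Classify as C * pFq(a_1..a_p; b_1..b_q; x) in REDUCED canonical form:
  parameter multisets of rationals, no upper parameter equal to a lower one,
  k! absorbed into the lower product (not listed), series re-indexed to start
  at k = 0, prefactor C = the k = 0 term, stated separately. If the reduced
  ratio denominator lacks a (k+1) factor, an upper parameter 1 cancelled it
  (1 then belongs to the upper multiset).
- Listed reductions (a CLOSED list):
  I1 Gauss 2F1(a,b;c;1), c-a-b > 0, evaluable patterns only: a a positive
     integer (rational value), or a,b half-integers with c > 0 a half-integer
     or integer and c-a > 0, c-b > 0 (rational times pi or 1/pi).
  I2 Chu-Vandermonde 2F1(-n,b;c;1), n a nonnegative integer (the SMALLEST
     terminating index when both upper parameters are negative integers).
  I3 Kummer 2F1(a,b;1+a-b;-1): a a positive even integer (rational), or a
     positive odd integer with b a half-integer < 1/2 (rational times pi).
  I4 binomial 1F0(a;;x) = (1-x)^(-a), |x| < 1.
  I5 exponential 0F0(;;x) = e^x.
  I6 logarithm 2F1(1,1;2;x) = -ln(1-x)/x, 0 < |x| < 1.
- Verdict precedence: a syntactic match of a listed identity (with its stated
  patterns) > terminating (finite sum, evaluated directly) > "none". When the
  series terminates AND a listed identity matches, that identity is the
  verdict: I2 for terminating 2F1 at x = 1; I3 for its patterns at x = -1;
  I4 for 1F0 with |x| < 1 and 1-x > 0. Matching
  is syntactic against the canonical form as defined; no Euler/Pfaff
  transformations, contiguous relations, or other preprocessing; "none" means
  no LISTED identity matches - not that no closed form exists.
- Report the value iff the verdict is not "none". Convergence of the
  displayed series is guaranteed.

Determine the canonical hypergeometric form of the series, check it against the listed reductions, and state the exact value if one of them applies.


Canonical form: C = -4/11 times 1F0 with upper {7/9}, lower {-}, x = 5/8. Verdict: the I4 binomial reduction applies (the 1F0 binomial series: exponent -7/9, x = 5/8). Its exact value is (-4/11) * (3/8)^(-7/9).

Structural cue: from the first term -4/11: roots of the ratio polynomials (C = -4/11) are the negated parameters.
Consecutive-term ratio: r(k) = (5/8) * (k+7/9) / [(k+1)] ; factor over Q: parameters, x = (5/8), and C = -4/11.


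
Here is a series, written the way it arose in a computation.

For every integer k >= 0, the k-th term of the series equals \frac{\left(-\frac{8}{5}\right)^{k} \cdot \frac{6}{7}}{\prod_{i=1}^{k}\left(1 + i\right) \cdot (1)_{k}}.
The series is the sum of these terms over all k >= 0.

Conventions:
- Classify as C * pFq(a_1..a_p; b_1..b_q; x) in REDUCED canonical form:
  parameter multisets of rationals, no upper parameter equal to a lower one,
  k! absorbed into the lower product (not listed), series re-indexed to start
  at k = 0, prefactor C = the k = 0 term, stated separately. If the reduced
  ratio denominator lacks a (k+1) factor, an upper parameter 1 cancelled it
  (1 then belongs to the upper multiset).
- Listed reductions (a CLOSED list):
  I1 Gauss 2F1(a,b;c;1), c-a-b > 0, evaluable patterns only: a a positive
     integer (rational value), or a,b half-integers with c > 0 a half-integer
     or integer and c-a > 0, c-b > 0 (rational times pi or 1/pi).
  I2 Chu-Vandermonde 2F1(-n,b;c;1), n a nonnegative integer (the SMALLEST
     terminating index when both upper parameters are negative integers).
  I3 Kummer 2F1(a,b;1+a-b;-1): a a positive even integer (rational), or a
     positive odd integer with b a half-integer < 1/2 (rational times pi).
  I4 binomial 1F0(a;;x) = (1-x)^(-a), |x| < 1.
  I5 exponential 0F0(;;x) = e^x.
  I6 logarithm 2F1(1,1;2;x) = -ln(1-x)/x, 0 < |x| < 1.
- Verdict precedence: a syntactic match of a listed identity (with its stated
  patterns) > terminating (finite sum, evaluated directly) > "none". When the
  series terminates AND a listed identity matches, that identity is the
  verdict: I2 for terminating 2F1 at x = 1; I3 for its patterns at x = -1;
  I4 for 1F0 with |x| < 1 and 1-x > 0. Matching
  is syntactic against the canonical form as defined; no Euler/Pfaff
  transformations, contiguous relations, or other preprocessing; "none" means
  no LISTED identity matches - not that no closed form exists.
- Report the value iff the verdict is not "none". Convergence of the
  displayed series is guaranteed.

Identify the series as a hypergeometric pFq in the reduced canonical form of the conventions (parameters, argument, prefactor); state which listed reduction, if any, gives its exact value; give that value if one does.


Reduced: x = -\frac{8}{5}, 0F1, upper = {-}, lower = {2}, C = \frac{6}{7}. Verdict: none - at argument -\frac{8}{5} the multisets {-} ; {2} match no listed identity.

Key observation: from the first term \frac{6}{7}: the lower running product (C = 6/7) is a rising factorial.
Ratio: r(k) = -\frac{8}{5} * 1 / [(k+2) (k+1)] - rational; roots negated = parameters, x = -\frac{8}{5}, C = \frac{6}{7}.


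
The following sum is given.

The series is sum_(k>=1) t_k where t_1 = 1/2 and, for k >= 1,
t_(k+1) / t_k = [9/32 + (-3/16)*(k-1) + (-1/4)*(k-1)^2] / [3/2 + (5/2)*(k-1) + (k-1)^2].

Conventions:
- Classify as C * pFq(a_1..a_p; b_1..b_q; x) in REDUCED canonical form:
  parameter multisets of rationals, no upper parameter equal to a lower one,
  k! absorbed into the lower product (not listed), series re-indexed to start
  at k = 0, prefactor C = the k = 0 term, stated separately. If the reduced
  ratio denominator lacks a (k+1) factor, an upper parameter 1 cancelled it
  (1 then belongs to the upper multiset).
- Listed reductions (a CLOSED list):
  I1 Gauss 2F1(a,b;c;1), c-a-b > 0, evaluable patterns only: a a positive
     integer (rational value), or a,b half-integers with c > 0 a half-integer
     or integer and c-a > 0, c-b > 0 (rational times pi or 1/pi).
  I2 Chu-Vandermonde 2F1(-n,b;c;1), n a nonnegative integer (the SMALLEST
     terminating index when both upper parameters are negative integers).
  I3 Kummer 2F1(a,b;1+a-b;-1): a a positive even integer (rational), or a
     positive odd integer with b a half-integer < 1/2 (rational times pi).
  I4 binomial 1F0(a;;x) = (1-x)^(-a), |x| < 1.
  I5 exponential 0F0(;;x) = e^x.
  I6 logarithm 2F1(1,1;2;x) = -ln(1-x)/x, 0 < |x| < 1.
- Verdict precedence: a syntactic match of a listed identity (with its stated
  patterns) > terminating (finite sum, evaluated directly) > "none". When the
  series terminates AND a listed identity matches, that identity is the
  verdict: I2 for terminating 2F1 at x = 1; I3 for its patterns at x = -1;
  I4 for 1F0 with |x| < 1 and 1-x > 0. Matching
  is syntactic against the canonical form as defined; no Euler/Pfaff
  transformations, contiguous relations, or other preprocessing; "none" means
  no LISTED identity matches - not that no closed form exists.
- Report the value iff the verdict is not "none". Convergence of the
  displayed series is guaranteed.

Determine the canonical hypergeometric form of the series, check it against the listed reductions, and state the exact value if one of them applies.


Classification (C = 1/2): 1F0 with upper {-3/4}, lower {-}, argument x = -1/4. Verdict: the I4 binomial reduction applies (the 1F0 binomial series: exponent 3/4, x = -1/4). Value: (1/2) * (5/4)^(3/4).

Structural cue: with t_0 = 1/2, cancel k + 3/2 from the displayed ratio first; then prefactor 1/2.
Ratio: r(k) = (-1/4) * (k-3/4) / [(k+1)] ; factor over Q: parameters, x = (-1/4), and C = 1/2.
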